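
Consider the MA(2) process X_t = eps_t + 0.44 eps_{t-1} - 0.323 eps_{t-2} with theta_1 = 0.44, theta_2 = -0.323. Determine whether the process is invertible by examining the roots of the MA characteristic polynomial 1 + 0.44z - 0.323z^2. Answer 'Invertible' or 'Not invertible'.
\text{Invertible}

The MA(q) characteristic polynomial is P(z) = 1 + 0.44z - 0.323z^2.
Invertibility requires all roots to lie outside the unit circle, i.e. |z| > 1 for every root.
Set 1 + (0.44) z + (-0.323) z^2 = 0, i.e. a z^2 + b z + c = 0 with a = -0.323, b = 0.44, c = 1.
Discriminant D = b^2 - 4ac = (0.44)^2 - 4*(-0.323)*1 = 0.1936 - (-1.292) = 1.4856.
D >= 0, so the roots are real: z = (-b +/- sqrt(D)) / (2a) = (-0.44 +/- 1.218852) / (-0.646).
  z_1 = (-0.44 + 1.218852) / (-0.646) = -1.2057,   |z_1| = 1.2057.
  z_2 = (-0.44 - 1.218852) / (-0.646) = 2.5679,   |z_2| = 2.5679.
Moduli of all roots: 1.2057, 2.5679.
All moduli strictly greater than 1? Yes.
Verdict: Invertible.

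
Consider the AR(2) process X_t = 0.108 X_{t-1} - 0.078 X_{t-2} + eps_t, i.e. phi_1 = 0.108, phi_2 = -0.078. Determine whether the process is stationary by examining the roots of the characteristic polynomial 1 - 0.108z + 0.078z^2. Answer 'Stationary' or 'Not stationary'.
\text{Stationary}

The AR(p) characteristic polynomial is P(z) = 1 - 0.108z + 0.078z^2.
Stationarity requires all roots to lie outside the unit circle, i.e. |z| > 1 for every root.
Set 1 + (-0.108) z + (0.078) z^2 = 0, i.e. a z^2 + b z + c = 0 with a = 0.078, b = -0.108, c = 1.
Discriminant D = b^2 - 4ac = (-0.108)^2 - 4*(0.078)*1 = 0.011664 - (0.312) = -0.300336.
D < 0, so the roots are the complex-conjugate pair z = (-b +/- i sqrt(-D)) / (2a) = 0.6923 +/- 3.513i.
For a conjugate pair |z|^2 = z * conj(z) = (product of roots) = c/a = 1/(0.078) = 12.820513, so |z| = sqrt(12.820513) = 3.5806 for both roots.
Moduli of all roots: 3.5806, 3.5806.
All moduli strictly greater than 1? Yes.
Verdict: Stationary.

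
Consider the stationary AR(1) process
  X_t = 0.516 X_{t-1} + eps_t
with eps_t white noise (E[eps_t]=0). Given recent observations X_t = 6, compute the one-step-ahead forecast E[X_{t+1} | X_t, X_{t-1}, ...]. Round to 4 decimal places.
E[X_{t+1} \mid \mathcal F_t] = 3.0960

For an AR(p) model X_t = c + sum_i phi_i X_{t-i} + eps_t, the
one-step-ahead conditional mean is
  E[X_{t+1} | X_t, ...] = c + sum_i phi_i X_{t+1-i}.
Substitute known values:
  E[X_{t+1} | ...] = (0.516) * (6)
                   = 3.0960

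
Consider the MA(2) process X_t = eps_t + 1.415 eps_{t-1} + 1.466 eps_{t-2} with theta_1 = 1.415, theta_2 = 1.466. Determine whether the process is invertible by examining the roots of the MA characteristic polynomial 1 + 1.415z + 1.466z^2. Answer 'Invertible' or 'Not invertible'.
\text{Not invertible}

The MA(q) characteristic polynomial is P(z) = 1 + 1.415z + 1.466z^2.
Invertibility requires all roots to lie outside the unit circle, i.e. |z| > 1 for every root.
Set 1 + (1.415) z + (1.466) z^2 = 0, i.e. a z^2 + b z + c = 0 with a = 1.466, b = 1.415, c = 1.
Discriminant D = b^2 - 4ac = (1.415)^2 - 4*(1.466)*1 = 2.002225 - (5.864) = -3.861775.
D < 0, so the roots are the complex-conjugate pair z = (-b +/- i sqrt(-D)) / (2a) = -0.4826 +/- 0.6702i.
For a conjugate pair |z|^2 = z * conj(z) = (product of roots) = c/a = 1/(1.466) = 0.682128, so |z| = sqrt(0.682128) = 0.8259 for both roots.
Moduli of all roots: 0.8259, 0.8259.
All moduli strictly greater than 1? No.
Verdict: Not invertible.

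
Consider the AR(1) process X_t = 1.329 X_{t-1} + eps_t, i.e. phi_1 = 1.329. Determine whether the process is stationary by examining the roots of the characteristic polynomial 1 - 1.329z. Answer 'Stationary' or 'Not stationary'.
\text{Not stationary}

The AR(p) characteristic polynomial is P(z) = 1 - 1.329z.
Stationarity requires all roots to lie outside the unit circle, i.e. |z| > 1 for every root.
This is linear in z: 1 + (-1.329) z = 0  =>  z = -1/(-1.329) = 0.752445,  |z| = 0.752445.
Moduli of all roots: 0.7524.
All moduli strictly greater than 1? No.
Verdict: Not stationary.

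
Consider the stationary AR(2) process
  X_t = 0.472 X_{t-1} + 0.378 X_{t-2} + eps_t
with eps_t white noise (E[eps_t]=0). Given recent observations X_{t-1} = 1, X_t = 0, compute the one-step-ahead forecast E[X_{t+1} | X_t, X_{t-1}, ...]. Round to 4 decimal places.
E[X_{t+1} \mid \mathcal F_t] = 0.3780

For an AR(p) model X_t = c + sum_i phi_i X_{t-i} + eps_t, the
one-step-ahead conditional mean is
  E[X_{t+1} | X_t, ...] = c + sum_i phi_i X_{t+1-i}.
Substitute known values:
  E[X_{t+1} | ...] = (0.472) * (0) + (0.378) * (1)
                   = 0.3780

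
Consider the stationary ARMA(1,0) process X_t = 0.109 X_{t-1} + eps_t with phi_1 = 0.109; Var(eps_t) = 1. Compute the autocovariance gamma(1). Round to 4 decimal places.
\gamma(1) = 0.1103

Multiply the model equation by X_{t-k} and take expectations. With theta_0 = psi_0 = 1 and psi_j the MA(infinity) weights, this gives
  gamma(k) - sum_i phi_i gamma(k-i) = c_k,
  c_k = sigma^2 * sum_{j=k..q} theta_j psi_{j-k}   (c_k = 0 for k > q),
using gamma(-m) = gamma(m).
Pure AR (q = 0): c_0 = sigma^2 = 1, c_k = 0 for k >= 1.
Equations for k = 0 and k = 1 (AR order 1):
  gamma(0) = phi_1 gamma(1) + c_0
  gamma(1) = phi_1 gamma(0) + c_1
Substituting the second into the first: gamma(0) (1 - phi_1^2) = c_0 + phi_1 c_1, so
  gamma(0) = c_0 / (1 - phi_1^2) = 1 / (1 - (0.109)^2) = 1 / 0.988119 = 1.012024.
  gamma(1) = phi_1 gamma(0) = (0.109)(1.012024) = 0.110311.
Therefore gamma(1) = 0.1103 (to 4 decimal places).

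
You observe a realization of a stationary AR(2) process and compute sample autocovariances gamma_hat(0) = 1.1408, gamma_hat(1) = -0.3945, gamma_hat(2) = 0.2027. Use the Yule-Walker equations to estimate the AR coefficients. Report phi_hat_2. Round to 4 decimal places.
\hat\phi_{2} = 0.0660

The Yule-Walker equations for an AR(p) process read, in matrix form,
  Gamma_p phi = r_p,   with   (Gamma_p)_{ij} = gamma(|i - j|),
                       (r_p)_i = gamma(i),   i,j = 1..p.
Substitute the sample gammas (Toeplitz matrix and right-hand side of size 2):
  Gamma_p = [[1.1408, -0.3945], [-0.3945, 1.1408]]
  r_p     = [-0.3945, 0.2027]
Written out:
  1.1408 phi_1 - 0.3945 phi_2 = -0.3945
  -0.3945 phi_1 + 1.1408 phi_2 = 0.2027
Solve by Cramer's rule:
  det = gamma(0)^2 - gamma(1)^2 = (1.1408)^2 - (-0.3945)^2 = 1.30142464 - 0.15563025 = 1.14579439
  phi_hat_1 = [gamma(1) gamma(0) - gamma(1) gamma(2)] / det = [(-0.3945)(1.1408) - (-0.3945)(0.2027)] / 1.14579439 = -0.37008045 / 1.14579439 = -0.323
  phi_hat_2 = [gamma(0) gamma(2) - gamma(1)^2] / det = [(1.1408)(0.2027) - (-0.3945)^2] / 1.14579439 = 0.07560991 / 1.14579439 = 0.066
So phi_hat = [-0.3230, 0.0660].
Therefore phi_hat_2 = 0.0660.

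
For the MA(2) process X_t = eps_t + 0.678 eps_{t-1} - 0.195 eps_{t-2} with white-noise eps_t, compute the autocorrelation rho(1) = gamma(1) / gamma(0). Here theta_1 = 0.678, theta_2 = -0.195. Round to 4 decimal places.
\rho(1) = 0.3644

For an MA(q) process with theta_0 = 1, the autocovariance is
  gamma(k) = sigma^2 * sum_{i=0..q-k} theta_i * theta_{i+k},
and rho(k) = gamma(k) / gamma(0). Sigma^2 cancels.
  numerator   = (1)*(0.678) + (0.678)*(-0.195) = 0.54579.
  denominator = (1)^2 + (0.678)^2 + (-0.195)^2 = 1.497709.
  rho(1) = 0.54579 / 1.497709 = 0.3644.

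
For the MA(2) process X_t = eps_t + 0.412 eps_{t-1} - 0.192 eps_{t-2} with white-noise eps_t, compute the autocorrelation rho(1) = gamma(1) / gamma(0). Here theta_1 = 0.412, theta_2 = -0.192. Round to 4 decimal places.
\rho(1) = 0.2759

For an MA(q) process with theta_0 = 1, the autocovariance is
  gamma(k) = sigma^2 * sum_{i=0..q-k} theta_i * theta_{i+k},
and rho(k) = gamma(k) / gamma(0). Sigma^2 cancels.
  numerator   = (1)*(0.412) + (0.412)*(-0.192) = 0.332896.
  denominator = (1)^2 + (0.412)^2 + (-0.192)^2 = 1.206608.
  rho(1) = 0.332896 / 1.206608 = 0.2759.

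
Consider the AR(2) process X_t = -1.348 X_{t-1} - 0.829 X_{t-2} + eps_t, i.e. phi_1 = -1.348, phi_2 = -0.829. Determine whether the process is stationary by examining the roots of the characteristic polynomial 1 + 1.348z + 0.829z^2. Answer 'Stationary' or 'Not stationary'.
\text{Stationary}

The AR(p) characteristic polynomial is P(z) = 1 + 1.348z + 0.829z^2.
Stationarity requires all roots to lie outside the unit circle, i.e. |z| > 1 for every root.
Set 1 + (1.348) z + (0.829) z^2 = 0, i.e. a z^2 + b z + c = 0 with a = 0.829, b = 1.348, c = 1.
Discriminant D = b^2 - 4ac = (1.348)^2 - 4*(0.829)*1 = 1.817104 - (3.316) = -1.498896.
D < 0, so the roots are the complex-conjugate pair z = (-b +/- i sqrt(-D)) / (2a) = -0.813 +/- 0.7384i.
For a conjugate pair |z|^2 = z * conj(z) = (product of roots) = c/a = 1/(0.829) = 1.206273, so |z| = sqrt(1.206273) = 1.0983 for both roots.
Moduli of all roots: 1.0983, 1.0983.
All moduli strictly greater than 1? Yes.
Verdict: Stationary.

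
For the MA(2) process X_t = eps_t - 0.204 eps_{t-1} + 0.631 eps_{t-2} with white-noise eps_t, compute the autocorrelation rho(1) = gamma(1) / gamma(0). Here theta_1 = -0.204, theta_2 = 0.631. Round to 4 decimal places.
\rho(1) = -0.2311

For an MA(q) process with theta_0 = 1, the autocovariance is
  gamma(k) = sigma^2 * sum_{i=0..q-k} theta_i * theta_{i+k},
and rho(k) = gamma(k) / gamma(0). Sigma^2 cancels.
  numerator   = (1)*(-0.204) + (-0.204)*(0.631) = -0.332724.
  denominator = (1)^2 + (-0.204)^2 + (0.631)^2 = 1.439777.
  rho(1) = -0.332724 / 1.439777 = -0.2311.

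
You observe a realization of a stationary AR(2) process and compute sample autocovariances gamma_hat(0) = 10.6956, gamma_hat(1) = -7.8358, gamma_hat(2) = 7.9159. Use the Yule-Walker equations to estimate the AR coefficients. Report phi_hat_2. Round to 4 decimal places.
\hat\phi_{2} = 0.4390

The Yule-Walker equations for an AR(p) process read, in matrix form,
  Gamma_p phi = r_p,   with   (Gamma_p)_{ij} = gamma(|i - j|),
                       (r_p)_i = gamma(i),   i,j = 1..p.
Substitute the sample gammas (Toeplitz matrix and right-hand side of size 2):
  Gamma_p = [[10.6956, -7.8358], [-7.8358, 10.6956]]
  r_p     = [-7.8358, 7.9159]
Written out:
  10.6956 phi_1 - 7.8358 phi_2 = -7.8358
  -7.8358 phi_1 + 10.6956 phi_2 = 7.9159
Solve by Cramer's rule:
  det = gamma(0)^2 - gamma(1)^2 = (10.6956)^2 - (-7.8358)^2 = 114.39585936 - 61.39976164 = 52.99609772
  phi_hat_1 = [gamma(1) gamma(0) - gamma(1) gamma(2)] / det = [(-7.8358)(10.6956) - (-7.8358)(7.9159)] / 52.99609772 = -21.78117326 / 52.99609772 = -0.411
  phi_hat_2 = [gamma(0) gamma(2) - gamma(1)^2] / det = [(10.6956)(7.9159) - (-7.8358)^2] / 52.99609772 = 23.2655384 / 52.99609772 = 0.439
So phi_hat = [-0.4110, 0.4390].
Therefore phi_hat_2 = 0.4390.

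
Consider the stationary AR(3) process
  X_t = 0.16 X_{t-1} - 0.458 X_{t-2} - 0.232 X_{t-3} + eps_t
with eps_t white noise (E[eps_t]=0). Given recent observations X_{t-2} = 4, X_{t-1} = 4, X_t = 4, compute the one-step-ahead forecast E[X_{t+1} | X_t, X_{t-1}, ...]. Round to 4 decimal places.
E[X_{t+1} \mid \mathcal F_t] = -2.1200

For an AR(p) model X_t = c + sum_i phi_i X_{t-i} + eps_t, the
one-step-ahead conditional mean is
  E[X_{t+1} | X_t, ...] = c + sum_i phi_i X_{t+1-i}.
Substitute known values:
  E[X_{t+1} | ...] = (0.16) * (4) + (-0.458) * (4) + (-0.232) * (4)
                   = -2.1200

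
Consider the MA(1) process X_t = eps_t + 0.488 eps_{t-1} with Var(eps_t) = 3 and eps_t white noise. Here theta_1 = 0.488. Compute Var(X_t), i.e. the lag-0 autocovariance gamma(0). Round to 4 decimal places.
\gamma(0) = 3.7144

For an MA(q) process X_t = eps_t + sum_i theta_i eps_{t-i} with
Var(eps_t) = sigma^2, the variance is
  gamma(0) = sigma^2 * (1 + sum_i theta_i^2).
  sum_i theta_i^2 = (0.488)^2 = 0.238144.
  gamma(0) = 3 * (1 + 0.238144) = 3 * 1.238144 = 3.714432, which rounds to 3.7144.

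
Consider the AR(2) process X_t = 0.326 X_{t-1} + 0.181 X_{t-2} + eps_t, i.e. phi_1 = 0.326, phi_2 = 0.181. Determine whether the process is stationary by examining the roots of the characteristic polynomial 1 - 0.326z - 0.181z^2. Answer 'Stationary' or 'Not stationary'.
\text{Stationary}

The AR(p) characteristic polynomial is P(z) = 1 - 0.326z - 0.181z^2.
Stationarity requires all roots to lie outside the unit circle, i.e. |z| > 1 for every root.
Set 1 + (-0.326) z + (-0.181) z^2 = 0, i.e. a z^2 + b z + c = 0 with a = -0.181, b = -0.326, c = 1.
Discriminant D = b^2 - 4ac = (-0.326)^2 - 4*(-0.181)*1 = 0.106276 - (-0.724) = 0.830276.
D >= 0, so the roots are real: z = (-b +/- sqrt(D)) / (2a) = (0.326 +/- 0.911195) / (-0.362).
  z_1 = (0.326 + 0.911195) / (-0.362) = -3.4177,   |z_1| = 3.4177.
  z_2 = (0.326 - 0.911195) / (-0.362) = 1.6166,   |z_2| = 1.6166.
Moduli of all roots: 3.4177, 1.6166.
All moduli strictly greater than 1? Yes.
Verdict: Stationary.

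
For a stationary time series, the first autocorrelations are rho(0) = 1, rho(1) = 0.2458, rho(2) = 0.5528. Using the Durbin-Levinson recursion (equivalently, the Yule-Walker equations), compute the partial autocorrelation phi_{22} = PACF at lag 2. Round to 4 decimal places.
\phi_{22} = 0.5240

The PACF at lag k is phi_{kk}, the last component of the solution
to the Yule-Walker system G_k phi = r_k where
  (G_k)_{ij} = rho(|i - j|), (r_k)_i = rho(i), i,j = 1..k.
Equivalently, Durbin-Levinson gives phi_{kk} iteratively:
  phi_{11} = rho(1)
  phi_{kk} = [rho(k) - sum_{j=1..k-1} phi_{k-1,j} rho(k-j)]
            / [1 - sum_{j=1..k-1} phi_{k-1,j} rho(j)],
  phi_{k,j} = phi_{k-1,j} - phi_{kk} phi_{k-1,k-j},  j = 1..k-1.
Step k = 1:
  phi_11 = rho(1) = 0.2458.
Step k = 2:
  phi_22 = [rho(2) - phi_11 rho(1)] / [1 - phi_11 rho(1)] = [0.5528 - (0.2458)(0.2458)] / [1 - (0.2458)(0.2458)]
         = 0.49238236 / 0.93958236 = 0.524.
Therefore phi_{22} = 0.5240.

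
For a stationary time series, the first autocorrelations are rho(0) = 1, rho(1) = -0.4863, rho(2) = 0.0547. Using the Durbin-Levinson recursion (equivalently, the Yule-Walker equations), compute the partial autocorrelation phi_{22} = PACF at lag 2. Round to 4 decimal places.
\phi_{22} = -0.2381

The PACF at lag k is phi_{kk}, the last component of the solution
to the Yule-Walker system G_k phi = r_k where
  (G_k)_{ij} = rho(|i - j|), (r_k)_i = rho(i), i,j = 1..k.
Equivalently, Durbin-Levinson gives phi_{kk} iteratively:
  phi_{11} = rho(1)
  phi_{kk} = [rho(k) - sum_{j=1..k-1} phi_{k-1,j} rho(k-j)]
            / [1 - sum_{j=1..k-1} phi_{k-1,j} rho(j)],
  phi_{k,j} = phi_{k-1,j} - phi_{kk} phi_{k-1,k-j},  j = 1..k-1.
Step k = 1:
  phi_11 = rho(1) = -0.4863.
Step k = 2:
  phi_22 = [rho(2) - phi_11 rho(1)] / [1 - phi_11 rho(1)] = [0.0547 - (-0.4863)(-0.4863)] / [1 - (-0.4863)(-0.4863)]
         = -0.18178769 / 0.76351231 = -0.2381.
Therefore phi_{22} = -0.2381.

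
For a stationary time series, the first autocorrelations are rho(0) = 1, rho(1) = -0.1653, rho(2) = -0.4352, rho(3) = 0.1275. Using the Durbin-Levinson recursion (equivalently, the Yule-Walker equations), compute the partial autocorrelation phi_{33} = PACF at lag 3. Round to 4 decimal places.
\phi_{33} = -0.0761

The PACF at lag k is phi_{kk}, the last component of the solution
to the Yule-Walker system G_k phi = r_k where
  (G_k)_{ij} = rho(|i - j|), (r_k)_i = rho(i), i,j = 1..k.
Equivalently, Durbin-Levinson gives phi_{kk} iteratively:
  phi_{11} = rho(1)
  phi_{kk} = [rho(k) - sum_{j=1..k-1} phi_{k-1,j} rho(k-j)]
            / [1 - sum_{j=1..k-1} phi_{k-1,j} rho(j)],
  phi_{k,j} = phi_{k-1,j} - phi_{kk} phi_{k-1,k-j},  j = 1..k-1.
Step k = 1:
  phi_11 = rho(1) = -0.1653.
Step k = 2:
  phi_22 = [rho(2) - phi_11 rho(1)] / [1 - phi_11 rho(1)] = [-0.4352 - (-0.1653)(-0.1653)] / [1 - (-0.1653)(-0.1653)]
         = -0.46252409 / 0.97267591 = -0.475517.
  Update: phi_21 = phi_11 - phi_22 phi_11 = -0.1653 - (-0.475517)(-0.1653) = -0.243903.
Step k = 3:
  phi_33 = [rho(3) - phi_21 rho(2) - phi_22 rho(1)] / [1 - phi_21 rho(1) - phi_22 rho(2)]
    numerator   = 0.1275 - (-0.243903)(-0.4352) - (-0.475517)(-0.1653) = -0.05724957
    denominator = 1 - (-0.243903)(-0.1653) - (-0.475517)(-0.4352) = 0.75273777
  phi_33 = -0.05724957 / 0.75273777 = -0.0761.
Therefore phi_{33} = -0.0761.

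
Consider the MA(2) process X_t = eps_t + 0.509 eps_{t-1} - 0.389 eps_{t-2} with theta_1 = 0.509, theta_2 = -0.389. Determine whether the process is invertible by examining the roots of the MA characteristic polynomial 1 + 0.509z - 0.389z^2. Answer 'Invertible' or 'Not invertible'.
\text{Invertible}

The MA(q) characteristic polynomial is P(z) = 1 + 0.509z - 0.389z^2.
Invertibility requires all roots to lie outside the unit circle, i.e. |z| > 1 for every root.
Set 1 + (0.509) z + (-0.389) z^2 = 0, i.e. a z^2 + b z + c = 0 with a = -0.389, b = 0.509, c = 1.
Discriminant D = b^2 - 4ac = (0.509)^2 - 4*(-0.389)*1 = 0.259081 - (-1.556) = 1.815081.
D >= 0, so the roots are real: z = (-b +/- sqrt(D)) / (2a) = (-0.509 +/- 1.347249) / (-0.778).
  z_1 = (-0.509 + 1.347249) / (-0.778) = -1.0774,   |z_1| = 1.0774.
  z_2 = (-0.509 - 1.347249) / (-0.778) = 2.3859,   |z_2| = 2.3859.
Moduli of all roots: 1.0774, 2.3859.
All moduli strictly greater than 1? Yes.
Verdict: Invertible.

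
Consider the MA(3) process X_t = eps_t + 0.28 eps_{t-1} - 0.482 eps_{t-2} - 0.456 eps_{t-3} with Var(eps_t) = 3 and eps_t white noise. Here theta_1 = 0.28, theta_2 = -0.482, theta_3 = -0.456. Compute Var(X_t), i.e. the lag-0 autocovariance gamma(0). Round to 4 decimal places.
\gamma(0) = 4.5560

For an MA(q) process X_t = eps_t + sum_i theta_i eps_{t-i} with
Var(eps_t) = sigma^2, the variance is
  gamma(0) = sigma^2 * (1 + sum_i theta_i^2).
  sum_i theta_i^2 = (0.28)^2 + (-0.482)^2 + (-0.456)^2 = 0.0784 + 0.232324 + 0.207936 = 0.51866.
  gamma(0) = 3 * (1 + 0.51866) = 3 * 1.51866 = 4.55598, which rounds to 4.5560.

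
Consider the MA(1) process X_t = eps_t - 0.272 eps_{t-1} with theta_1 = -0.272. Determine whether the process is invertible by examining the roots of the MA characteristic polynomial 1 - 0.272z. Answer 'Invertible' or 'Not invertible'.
\text{Invertible}

The MA(q) characteristic polynomial is P(z) = 1 - 0.272z.
Invertibility requires all roots to lie outside the unit circle, i.e. |z| > 1 for every root.
This is linear in z: 1 + (-0.272) z = 0  =>  z = -1/(-0.272) = 3.676471,  |z| = 3.676471.
Moduli of all roots: 3.6765.
All moduli strictly greater than 1? Yes.
Verdict: Invertible.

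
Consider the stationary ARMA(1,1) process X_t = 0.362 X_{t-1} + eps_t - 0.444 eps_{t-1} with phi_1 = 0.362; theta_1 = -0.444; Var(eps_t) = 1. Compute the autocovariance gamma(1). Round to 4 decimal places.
\gamma(1) = -0.0792

Multiply the model equation by X_{t-k} and take expectations. With theta_0 = psi_0 = 1 and psi_j the MA(infinity) weights, this gives
  gamma(k) - sum_i phi_i gamma(k-i) = c_k,
  c_k = sigma^2 * sum_{j=k..q} theta_j psi_{j-k}   (c_k = 0 for k > q),
using gamma(-m) = gamma(m).
psi-weights needed (psi_j = theta_j + sum_i phi_i psi_{j-i}):
  psi_1 = theta_1 + phi_1 = -0.444 + (0.362) = -0.082
Right-hand sides:
  c_0 = sigma^2 (1 + theta_1 psi_1) = 1 * (1 + (-0.444)(-0.082)) = 1 * 1.036408 = 1.036408
  c_1 = sigma^2 theta_1 = 1 * (-0.444) = -0.444
  c_2 = 0
Equations for k = 0 and k = 1 (AR order 1):
  gamma(0) = phi_1 gamma(1) + c_0
  gamma(1) = phi_1 gamma(0) + c_1
Substituting the second into the first: gamma(0) (1 - phi_1^2) = c_0 + phi_1 c_1, so
  gamma(0) = (c_0 + phi_1 c_1) / (1 - phi_1^2) = (1.036408 + (0.362)(-0.444)) / (1 - (0.362)^2) = 0.87568 / 0.868956 = 1.007738.
  gamma(1) = phi_1 gamma(0) + c_1 = (0.362)(1.007738) + (-0.444) = -0.079199.
Therefore gamma(1) = -0.0792 (to 4 decimal places).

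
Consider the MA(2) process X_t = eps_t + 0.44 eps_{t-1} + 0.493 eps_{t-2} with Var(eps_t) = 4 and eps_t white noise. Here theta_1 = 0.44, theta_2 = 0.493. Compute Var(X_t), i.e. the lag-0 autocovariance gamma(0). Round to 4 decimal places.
\gamma(0) = 5.7466

For an MA(q) process X_t = eps_t + sum_i theta_i eps_{t-i} with
Var(eps_t) = sigma^2, the variance is
  gamma(0) = sigma^2 * (1 + sum_i theta_i^2).
  sum_i theta_i^2 = (0.44)^2 + (0.493)^2 = 0.1936 + 0.243049 = 0.436649.
  gamma(0) = 4 * (1 + 0.436649) = 4 * 1.436649 = 5.746596, which rounds to 5.7466.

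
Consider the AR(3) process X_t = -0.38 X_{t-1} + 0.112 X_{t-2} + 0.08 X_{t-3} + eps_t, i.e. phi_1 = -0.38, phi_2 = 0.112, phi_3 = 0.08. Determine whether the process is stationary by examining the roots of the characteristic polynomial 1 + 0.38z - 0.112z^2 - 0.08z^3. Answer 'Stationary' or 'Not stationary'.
\text{Stationary}

The AR(p) characteristic polynomial is P(z) = 1 + 0.38z - 0.112z^2 - 0.08z^3.
Stationarity requires all roots to lie outside the unit circle, i.e. |z| > 1 for every root.
Degree 3: look for a simple real root z0 first, then factor out (1 - z/z0) and solve the remaining quadratic.
Testing z0 = 2.5: P(2.5) = 1 + (0.38)(2.5) + (-0.112)(2.5)^2 + (-0.08)(2.5)^3
  = 1 + (0.95) + (-0.7) + (-1.25) = 0.  So z_0 = 2.5 is a root, |z_0| = 2.5.
Divide out the factor (1 - 0.4 z) = (1 - z/z0) (since 1/z0 = 0.4):
  P(z) = (1 - 0.4 z)(1 + (0.78) z + (0.2) z^2)
  [check: z-coef 0.78 - (0.4) = 0.38; z^2-coef 0.2 - (0.4)(0.78) = -0.112; z^3-coef -(0.4)(0.2) = -0.08.]
Remaining roots from the quadratic factor 1 + (0.78) z + (0.2) z^2:
  Set 1 + (0.78) z + (0.2) z^2 = 0, i.e. a z^2 + b z + c = 0 with a = 0.2, b = 0.78, c = 1.
  Discriminant D = b^2 - 4ac = (0.78)^2 - 4*(0.2)*1 = 0.6084 - (0.8) = -0.1916.
  D < 0, so the roots are the complex-conjugate pair z = (-b +/- i sqrt(-D)) / (2a) = -1.95 +/- 1.0943i.
  For a conjugate pair |z|^2 = z * conj(z) = (product of roots) = c/a = 1/(0.2) = 5, so |z| = sqrt(5) = 2.2361 for both roots.
Moduli of all roots: 2.5000, 2.2361, 2.2361.
All moduli strictly greater than 1? Yes.
Verdict: Stationary.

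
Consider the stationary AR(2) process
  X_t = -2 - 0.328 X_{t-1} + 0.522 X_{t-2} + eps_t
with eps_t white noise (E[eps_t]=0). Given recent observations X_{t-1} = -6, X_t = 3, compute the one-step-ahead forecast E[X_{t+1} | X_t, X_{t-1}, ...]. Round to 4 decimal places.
E[X_{t+1} \mid \mathcal F_t] = -6.1160

For an AR(p) model X_t = c + sum_i phi_i X_{t-i} + eps_t, the
one-step-ahead conditional mean is
  E[X_{t+1} | X_t, ...] = c + sum_i phi_i X_{t+1-i}.
Substitute known values:
  E[X_{t+1} | ...] = -2 + (-0.328) * (3) + (0.522) * (-6)
                   = -6.1160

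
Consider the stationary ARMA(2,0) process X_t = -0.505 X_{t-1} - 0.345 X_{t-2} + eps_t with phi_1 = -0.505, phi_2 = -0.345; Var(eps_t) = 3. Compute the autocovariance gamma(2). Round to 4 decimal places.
\gamma(2) = -0.6160

Multiply the model equation by X_{t-k} and take expectations. With theta_0 = psi_0 = 1 and psi_j the MA(infinity) weights, this gives
  gamma(k) - sum_i phi_i gamma(k-i) = c_k,
  c_k = sigma^2 * sum_{j=k..q} theta_j psi_{j-k}   (c_k = 0 for k > q),
using gamma(-m) = gamma(m).
Pure AR (q = 0): c_0 = sigma^2 = 3, c_k = 0 for k >= 1.
Equations for k = 0, 1, 2 (AR order 2, c_2 = 0):
  (E0) gamma(0) = phi_1 gamma(1) + phi_2 gamma(2) + c_0
  (E1) gamma(1) = phi_1 gamma(0) + phi_2 gamma(1) + c_1
  (E2) gamma(2) = phi_1 gamma(1) + phi_2 gamma(0)
From (E1): gamma(1) = A gamma(0) + B with
  A = phi_1 / (1 - phi_2) = -0.505 / 1.345 = -0.375465,   B = c_1 / (1 - phi_2) = 0 / 1.345 = 0.
Insert (E2) into (E0): gamma(0) (1 - phi_2^2) = phi_1 (1 + phi_2) gamma(1) + c_0.
  phi_1 (1 + phi_2) = (-0.505)(0.655) = -0.330775,   1 - phi_2^2 = 0.880975.
Replace gamma(1) by A gamma(0) + B and collect gamma(0):
  gamma(0) [0.880975 - (-0.330775)(-0.375465)] = c_0 = 3
  gamma(0) * 0.756781 = 3
  gamma(0) = 3 / 0.756781 = 3.96416.
  gamma(1) = A gamma(0) = (-0.375465)(3.96416) = -1.488402.
  gamma(2) = phi_1 gamma(1) + phi_2 gamma(0) = (-0.505)(-1.488402) + (-0.345)(3.96416) = -0.615992.
Therefore gamma(2) = -0.6160 (to 4 decimal places).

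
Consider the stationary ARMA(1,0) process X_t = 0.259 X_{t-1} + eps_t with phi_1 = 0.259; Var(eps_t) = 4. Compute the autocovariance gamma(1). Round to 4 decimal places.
\gamma(1) = 1.1105

Multiply the model equation by X_{t-k} and take expectations. With theta_0 = psi_0 = 1 and psi_j the MA(infinity) weights, this gives
  gamma(k) - sum_i phi_i gamma(k-i) = c_k,
  c_k = sigma^2 * sum_{j=k..q} theta_j psi_{j-k}   (c_k = 0 for k > q),
using gamma(-m) = gamma(m).
Pure AR (q = 0): c_0 = sigma^2 = 4, c_k = 0 for k >= 1.
Equations for k = 0 and k = 1 (AR order 1):
  gamma(0) = phi_1 gamma(1) + c_0
  gamma(1) = phi_1 gamma(0) + c_1
Substituting the second into the first: gamma(0) (1 - phi_1^2) = c_0 + phi_1 c_1, so
  gamma(0) = c_0 / (1 - phi_1^2) = 4 / (1 - (0.259)^2) = 4 / 0.932919 = 4.287618.
  gamma(1) = phi_1 gamma(0) = (0.259)(4.287618) = 1.110493.
Therefore gamma(1) = 1.1105 (to 4 decimal places).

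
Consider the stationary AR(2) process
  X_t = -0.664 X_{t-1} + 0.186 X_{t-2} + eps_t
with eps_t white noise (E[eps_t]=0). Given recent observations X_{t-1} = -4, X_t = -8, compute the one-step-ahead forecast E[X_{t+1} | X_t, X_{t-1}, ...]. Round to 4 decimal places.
E[X_{t+1} \mid \mathcal F_t] = 4.5680

For an AR(p) model X_t = c + sum_i phi_i X_{t-i} + eps_t, the
one-step-ahead conditional mean is
  E[X_{t+1} | X_t, ...] = c + sum_i phi_i X_{t+1-i}.
Substitute known values:
  E[X_{t+1} | ...] = (-0.664) * (-8) + (0.186) * (-4)
                   = 4.5680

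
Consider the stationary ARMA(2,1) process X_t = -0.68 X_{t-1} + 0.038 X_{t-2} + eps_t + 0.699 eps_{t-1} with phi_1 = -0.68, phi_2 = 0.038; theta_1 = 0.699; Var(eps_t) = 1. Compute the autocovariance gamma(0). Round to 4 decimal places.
\gamma(0) = 1.0016

Multiply the model equation by X_{t-k} and take expectations. With theta_0 = psi_0 = 1 and psi_j the MA(infinity) weights, this gives
  gamma(k) - sum_i phi_i gamma(k-i) = c_k,
  c_k = sigma^2 * sum_{j=k..q} theta_j psi_{j-k}   (c_k = 0 for k > q),
using gamma(-m) = gamma(m).
psi-weights needed (psi_j = theta_j + sum_i phi_i psi_{j-i}):
  psi_1 = theta_1 + phi_1 = 0.699 + (-0.68) = 0.019
Right-hand sides:
  c_0 = sigma^2 (1 + theta_1 psi_1) = 1 * (1 + (0.699)(0.019)) = 1 * 1.013281 = 1.013281
  c_1 = sigma^2 theta_1 = 1 * (0.699) = 0.699
  c_2 = 0
Equations for k = 0, 1, 2 (AR order 2, c_2 = 0):
  (E0) gamma(0) = phi_1 gamma(1) + phi_2 gamma(2) + c_0
  (E1) gamma(1) = phi_1 gamma(0) + phi_2 gamma(1) + c_1
  (E2) gamma(2) = phi_1 gamma(1) + phi_2 gamma(0)
From (E1): gamma(1) = A gamma(0) + B with
  A = phi_1 / (1 - phi_2) = -0.68 / 0.962 = -0.706861,   B = c_1 / (1 - phi_2) = 0.699 / 0.962 = 0.726611.
Insert (E2) into (E0): gamma(0) (1 - phi_2^2) = phi_1 (1 + phi_2) gamma(1) + c_0.
  phi_1 (1 + phi_2) = (-0.68)(1.038) = -0.70584,   1 - phi_2^2 = 0.998556.
Replace gamma(1) by A gamma(0) + B and collect gamma(0):
  gamma(0) [0.998556 - (-0.70584)(-0.706861)] = (-0.70584)(0.726611) + 1.013281
  gamma(0) * 0.499625 = 0.50041
  gamma(0) = 0.50041 / 0.499625 = 1.00157.
Therefore gamma(0) = 1.0016 (to 4 decimal places).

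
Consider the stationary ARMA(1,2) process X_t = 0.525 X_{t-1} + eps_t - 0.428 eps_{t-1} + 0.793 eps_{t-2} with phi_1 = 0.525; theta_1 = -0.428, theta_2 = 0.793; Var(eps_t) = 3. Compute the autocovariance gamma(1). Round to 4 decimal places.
\gamma(1) = 2.0851

Multiply the model equation by X_{t-k} and take expectations. With theta_0 = psi_0 = 1 and psi_j the MA(infinity) weights, this gives
  gamma(k) - sum_i phi_i gamma(k-i) = c_k,
  c_k = sigma^2 * sum_{j=k..q} theta_j psi_{j-k}   (c_k = 0 for k > q),
using gamma(-m) = gamma(m).
psi-weights needed (psi_j = theta_j + sum_i phi_i psi_{j-i}):
  psi_1 = theta_1 + phi_1 = -0.428 + (0.525) = 0.097
  psi_2 = theta_2 + phi_1 psi_1 = 0.793 + (0.525)(0.097) = 0.843925
Right-hand sides:
  c_0 = sigma^2 (1 + theta_1 psi_1 + theta_2 psi_2) = 3 * (1 + (-0.428)(0.097) + (0.793)(0.843925)) = 3 * 1.627717 = 4.88315
  c_1 = sigma^2 (theta_1 + theta_2 psi_1) = 3 * (-0.428 + (0.793)(0.097)) = -1.053237
  c_2 = sigma^2 theta_2 = 3 * (0.793) = 2.379
Equations for k = 0 and k = 1 (AR order 1):
  gamma(0) = phi_1 gamma(1) + c_0
  gamma(1) = phi_1 gamma(0) + c_1
Substituting the second into the first: gamma(0) (1 - phi_1^2) = c_0 + phi_1 c_1, so
  gamma(0) = (c_0 + phi_1 c_1) / (1 - phi_1^2) = (4.88315 + (0.525)(-1.053237)) / (1 - (0.525)^2) = 4.3302 / 0.724375 = 5.977843.
  gamma(1) = phi_1 gamma(0) + c_1 = (0.525)(5.977843) + (-1.053237) = 2.085131.
Therefore gamma(1) = 2.0851 (to 4 decimal places).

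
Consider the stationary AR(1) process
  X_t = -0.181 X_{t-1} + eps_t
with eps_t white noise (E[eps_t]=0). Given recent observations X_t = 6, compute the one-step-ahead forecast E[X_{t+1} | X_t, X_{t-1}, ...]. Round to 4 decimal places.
E[X_{t+1} \mid \mathcal F_t] = -1.0860

For an AR(p) model X_t = c + sum_i phi_i X_{t-i} + eps_t, the
one-step-ahead conditional mean is
  E[X_{t+1} | X_t, ...] = c + sum_i phi_i X_{t+1-i}.
Substitute known values:
  E[X_{t+1} | ...] = (-0.181) * (6)
                   = -1.0860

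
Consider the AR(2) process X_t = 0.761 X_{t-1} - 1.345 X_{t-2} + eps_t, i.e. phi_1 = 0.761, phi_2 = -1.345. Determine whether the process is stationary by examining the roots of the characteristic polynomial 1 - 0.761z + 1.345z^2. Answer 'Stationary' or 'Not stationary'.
\text{Not stationary}

The AR(p) characteristic polynomial is P(z) = 1 - 0.761z + 1.345z^2.
Stationarity requires all roots to lie outside the unit circle, i.e. |z| > 1 for every root.
Set 1 + (-0.761) z + (1.345) z^2 = 0, i.e. a z^2 + b z + c = 0 with a = 1.345, b = -0.761, c = 1.
Discriminant D = b^2 - 4ac = (-0.761)^2 - 4*(1.345)*1 = 0.579121 - (5.38) = -4.800879.
D < 0, so the roots are the complex-conjugate pair z = (-b +/- i sqrt(-D)) / (2a) = 0.2829 +/- 0.8145i.
For a conjugate pair |z|^2 = z * conj(z) = (product of roots) = c/a = 1/(1.345) = 0.743494, so |z| = sqrt(0.743494) = 0.8623 for both roots.
Moduli of all roots: 0.8623, 0.8623.
All moduli strictly greater than 1? No.
Verdict: Not stationary.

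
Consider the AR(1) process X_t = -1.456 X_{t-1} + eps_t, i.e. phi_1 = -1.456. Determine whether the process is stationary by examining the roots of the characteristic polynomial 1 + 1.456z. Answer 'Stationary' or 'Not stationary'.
\text{Not stationary}

The AR(p) characteristic polynomial is P(z) = 1 + 1.456z.
Stationarity requires all roots to lie outside the unit circle, i.e. |z| > 1 for every root.
This is linear in z: 1 + (1.456) z = 0  =>  z = -1/(1.456) = -0.686813,  |z| = 0.686813.
Moduli of all roots: 0.6868.
All moduli strictly greater than 1? No.
Verdict: Not stationary.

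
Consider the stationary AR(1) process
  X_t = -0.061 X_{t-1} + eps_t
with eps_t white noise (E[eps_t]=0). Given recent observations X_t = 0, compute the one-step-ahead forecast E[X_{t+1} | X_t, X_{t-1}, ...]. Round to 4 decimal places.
E[X_{t+1} \mid \mathcal F_t] = 0.0000

For an AR(p) model X_t = c + sum_i phi_i X_{t-i} + eps_t, the
one-step-ahead conditional mean is
  E[X_{t+1} | X_t, ...] = c + sum_i phi_i X_{t+1-i}.
Substitute known values:
  E[X_{t+1} | ...] = (-0.061) * (0)
                   = 0.0000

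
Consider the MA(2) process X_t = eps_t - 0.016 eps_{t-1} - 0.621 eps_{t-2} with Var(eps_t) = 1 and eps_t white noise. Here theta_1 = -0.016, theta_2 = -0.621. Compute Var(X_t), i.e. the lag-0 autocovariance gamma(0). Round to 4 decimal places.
\gamma(0) = 1.3859

For an MA(q) process X_t = eps_t + sum_i theta_i eps_{t-i} with
Var(eps_t) = sigma^2, the variance is
  gamma(0) = sigma^2 * (1 + sum_i theta_i^2).
  sum_i theta_i^2 = (-0.016)^2 + (-0.621)^2 = 0.000256 + 0.385641 = 0.385897.
  gamma(0) = 1 * (1 + 0.385897) = 1 * 1.385897 = 1.385897, which rounds to 1.3859.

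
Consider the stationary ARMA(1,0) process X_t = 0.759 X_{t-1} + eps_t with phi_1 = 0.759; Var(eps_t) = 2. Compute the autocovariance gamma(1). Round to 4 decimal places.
\gamma(1) = 3.5809

Multiply the model equation by X_{t-k} and take expectations. With theta_0 = psi_0 = 1 and psi_j the MA(infinity) weights, this gives
  gamma(k) - sum_i phi_i gamma(k-i) = c_k,
  c_k = sigma^2 * sum_{j=k..q} theta_j psi_{j-k}   (c_k = 0 for k > q),
using gamma(-m) = gamma(m).
Pure AR (q = 0): c_0 = sigma^2 = 2, c_k = 0 for k >= 1.
Equations for k = 0 and k = 1 (AR order 1):
  gamma(0) = phi_1 gamma(1) + c_0
  gamma(1) = phi_1 gamma(0) + c_1
Substituting the second into the first: gamma(0) (1 - phi_1^2) = c_0 + phi_1 c_1, so
  gamma(0) = c_0 / (1 - phi_1^2) = 2 / (1 - (0.759)^2) = 2 / 0.423919 = 4.717882.
  gamma(1) = phi_1 gamma(0) = (0.759)(4.717882) = 3.580873.
Therefore gamma(1) = 3.5809 (to 4 decimal places).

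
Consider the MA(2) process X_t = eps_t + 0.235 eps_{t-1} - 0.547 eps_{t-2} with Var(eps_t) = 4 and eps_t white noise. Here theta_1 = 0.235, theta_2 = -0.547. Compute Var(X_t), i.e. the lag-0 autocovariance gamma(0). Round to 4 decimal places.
\gamma(0) = 5.4177

For an MA(q) process X_t = eps_t + sum_i theta_i eps_{t-i} with
Var(eps_t) = sigma^2, the variance is
  gamma(0) = sigma^2 * (1 + sum_i theta_i^2).
  sum_i theta_i^2 = (0.235)^2 + (-0.547)^2 = 0.055225 + 0.299209 = 0.354434.
  gamma(0) = 4 * (1 + 0.354434) = 4 * 1.354434 = 5.417736, which rounds to 5.4177.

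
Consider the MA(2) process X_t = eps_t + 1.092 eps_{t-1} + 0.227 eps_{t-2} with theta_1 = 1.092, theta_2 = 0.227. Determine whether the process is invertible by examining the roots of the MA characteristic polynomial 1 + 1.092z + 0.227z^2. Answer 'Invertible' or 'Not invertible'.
\text{Invertible}

The MA(q) characteristic polynomial is P(z) = 1 + 1.092z + 0.227z^2.
Invertibility requires all roots to lie outside the unit circle, i.e. |z| > 1 for every root.
Set 1 + (1.092) z + (0.227) z^2 = 0, i.e. a z^2 + b z + c = 0 with a = 0.227, b = 1.092, c = 1.
Discriminant D = b^2 - 4ac = (1.092)^2 - 4*(0.227)*1 = 1.192464 - (0.908) = 0.284464.
D >= 0, so the roots are real: z = (-b +/- sqrt(D)) / (2a) = (-1.092 +/- 0.533352) / (0.454).
  z_1 = (-1.092 + 0.533352) / (0.454) = -1.2305,   |z_1| = 1.2305.
  z_2 = (-1.092 - 0.533352) / (0.454) = -3.5801,   |z_2| = 3.5801.
Moduli of all roots: 1.2305, 3.5801.
All moduli strictly greater than 1? Yes.
Verdict: Invertible.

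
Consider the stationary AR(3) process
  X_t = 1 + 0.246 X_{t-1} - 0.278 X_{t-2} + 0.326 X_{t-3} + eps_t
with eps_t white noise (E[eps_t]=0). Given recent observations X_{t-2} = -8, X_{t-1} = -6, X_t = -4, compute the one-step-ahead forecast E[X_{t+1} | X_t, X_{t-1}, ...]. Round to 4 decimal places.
E[X_{t+1} \mid \mathcal F_t] = -0.9240

For an AR(p) model X_t = c + sum_i phi_i X_{t-i} + eps_t, the
one-step-ahead conditional mean is
  E[X_{t+1} | X_t, ...] = c + sum_i phi_i X_{t+1-i}.
Substitute known values:
  E[X_{t+1} | ...] = 1 + (0.246) * (-4) + (-0.278) * (-6) + (0.326) * (-8)
                   = -0.9240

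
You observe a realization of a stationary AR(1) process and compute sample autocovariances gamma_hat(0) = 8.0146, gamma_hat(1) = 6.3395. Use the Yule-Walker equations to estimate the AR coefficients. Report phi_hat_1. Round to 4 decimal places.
\hat\phi_{1} = 0.7910

The Yule-Walker equations for an AR(p) process read, in matrix form,
  Gamma_p phi = r_p,   with   (Gamma_p)_{ij} = gamma(|i - j|),
                       (r_p)_i = gamma(i),   i,j = 1..p.
Substitute the sample gammas (Toeplitz matrix and right-hand side of size 1):
  Gamma_p = [[8.0146]]
  r_p     = [6.3395]
With p = 1 this is the single equation gamma(0) phi_1 = gamma(1):
  phi_hat_1 = gamma(1) / gamma(0) = 6.3395 / 8.0146 = 0.7910.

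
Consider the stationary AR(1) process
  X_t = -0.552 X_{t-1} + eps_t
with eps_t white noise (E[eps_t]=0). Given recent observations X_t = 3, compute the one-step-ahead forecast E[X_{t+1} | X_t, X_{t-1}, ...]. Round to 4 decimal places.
E[X_{t+1} \mid \mathcal F_t] = -1.6560

For an AR(p) model X_t = c + sum_i phi_i X_{t-i} + eps_t, the
one-step-ahead conditional mean is
  E[X_{t+1} | X_t, ...] = c + sum_i phi_i X_{t+1-i}.
Substitute known values:
  E[X_{t+1} | ...] = (-0.552) * (3)
                   = -1.6560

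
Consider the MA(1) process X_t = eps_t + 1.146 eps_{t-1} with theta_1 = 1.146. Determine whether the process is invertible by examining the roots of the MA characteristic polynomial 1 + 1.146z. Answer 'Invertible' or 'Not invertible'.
\text{Not invertible}

The MA(q) characteristic polynomial is P(z) = 1 + 1.146z.
Invertibility requires all roots to lie outside the unit circle, i.e. |z| > 1 for every root.
This is linear in z: 1 + (1.146) z = 0  =>  z = -1/(1.146) = -0.8726,  |z| = 0.8726.
Moduli of all roots: 0.8726.
All moduli strictly greater than 1? No.
Verdict: Not invertible.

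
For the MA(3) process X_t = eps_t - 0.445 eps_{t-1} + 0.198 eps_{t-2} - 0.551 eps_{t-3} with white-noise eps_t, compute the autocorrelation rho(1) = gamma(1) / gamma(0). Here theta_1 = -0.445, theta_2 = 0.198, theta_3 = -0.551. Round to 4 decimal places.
\rho(1) = -0.4168

For an MA(q) process with theta_0 = 1, the autocovariance is
  gamma(k) = sigma^2 * sum_{i=0..q-k} theta_i * theta_{i+k},
and rho(k) = gamma(k) / gamma(0). Sigma^2 cancels.
  numerator   = (1)*(-0.445) + (-0.445)*(0.198) + (0.198)*(-0.551) = -0.642208.
  denominator = (1)^2 + (-0.445)^2 + (0.198)^2 + (-0.551)^2 = 1.54083.
  rho(1) = -0.642208 / 1.54083 = -0.4168.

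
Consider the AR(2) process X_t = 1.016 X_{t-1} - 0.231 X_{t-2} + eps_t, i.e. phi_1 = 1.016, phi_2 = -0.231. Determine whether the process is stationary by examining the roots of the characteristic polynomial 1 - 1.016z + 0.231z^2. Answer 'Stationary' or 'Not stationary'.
\text{Stationary}

The AR(p) characteristic polynomial is P(z) = 1 - 1.016z + 0.231z^2.
Stationarity requires all roots to lie outside the unit circle, i.e. |z| > 1 for every root.
Set 1 + (-1.016) z + (0.231) z^2 = 0, i.e. a z^2 + b z + c = 0 with a = 0.231, b = -1.016, c = 1.
Discriminant D = b^2 - 4ac = (-1.016)^2 - 4*(0.231)*1 = 1.032256 - (0.924) = 0.108256.
D >= 0, so the roots are real: z = (-b +/- sqrt(D)) / (2a) = (1.016 +/- 0.329023) / (0.462).
  z_1 = (1.016 + 0.329023) / (0.462) = 2.9113,   |z_1| = 2.9113.
  z_2 = (1.016 - 0.329023) / (0.462) = 1.487,   |z_2| = 1.487.
Moduli of all roots: 2.9113, 1.4870.
All moduli strictly greater than 1? Yes.
Verdict: Stationary.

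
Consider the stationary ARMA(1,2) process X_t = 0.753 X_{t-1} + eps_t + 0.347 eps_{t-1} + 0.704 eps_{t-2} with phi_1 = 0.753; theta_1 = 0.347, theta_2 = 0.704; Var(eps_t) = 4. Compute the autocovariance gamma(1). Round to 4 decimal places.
\gamma(1) = 27.4750

Multiply the model equation by X_{t-k} and take expectations. With theta_0 = psi_0 = 1 and psi_j the MA(infinity) weights, this gives
  gamma(k) - sum_i phi_i gamma(k-i) = c_k,
  c_k = sigma^2 * sum_{j=k..q} theta_j psi_{j-k}   (c_k = 0 for k > q),
using gamma(-m) = gamma(m).
psi-weights needed (psi_j = theta_j + sum_i phi_i psi_{j-i}):
  psi_1 = theta_1 + phi_1 = 0.347 + (0.753) = 1.1
  psi_2 = theta_2 + phi_1 psi_1 = 0.704 + (0.753)(1.1) = 1.5323
Right-hand sides:
  c_0 = sigma^2 (1 + theta_1 psi_1 + theta_2 psi_2) = 4 * (1 + (0.347)(1.1) + (0.704)(1.5323)) = 4 * 2.460439 = 9.841757
  c_1 = sigma^2 (theta_1 + theta_2 psi_1) = 4 * (0.347 + (0.704)(1.1)) = 4.4856
  c_2 = sigma^2 theta_2 = 4 * (0.704) = 2.816
Equations for k = 0 and k = 1 (AR order 1):
  gamma(0) = phi_1 gamma(1) + c_0
  gamma(1) = phi_1 gamma(0) + c_1
Substituting the second into the first: gamma(0) (1 - phi_1^2) = c_0 + phi_1 c_1, so
  gamma(0) = (c_0 + phi_1 c_1) / (1 - phi_1^2) = (9.841757 + (0.753)(4.4856)) / (1 - (0.753)^2) = 13.219414 / 0.432991 = 30.530458.
  gamma(1) = phi_1 gamma(0) + c_1 = (0.753)(30.530458) + (4.4856) = 27.475035.
Therefore gamma(1) = 27.4750 (to 4 decimal places).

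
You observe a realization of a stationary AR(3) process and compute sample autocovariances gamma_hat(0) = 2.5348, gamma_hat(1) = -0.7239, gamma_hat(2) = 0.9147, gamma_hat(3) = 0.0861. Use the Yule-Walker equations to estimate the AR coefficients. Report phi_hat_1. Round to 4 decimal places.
\hat\phi_{1} = -0.2690

The Yule-Walker equations for an AR(p) process read, in matrix form,
  Gamma_p phi = r_p,   with   (Gamma_p)_{ij} = gamma(|i - j|),
                       (r_p)_i = gamma(i),   i,j = 1..p.
Substitute the sample gammas (Toeplitz matrix and right-hand side of size 3):
  Gamma_p = [[2.5348, -0.7239, 0.9147], [-0.7239, 2.5348, -0.7239], [0.9147, -0.7239, 2.5348]]
  r_p     = [-0.7239, 0.9147, 0.0861]
Written out (R1..R3):
  (R1) 2.5348 phi_1 - 0.7239 phi_2 + 0.9147 phi_3 = -0.7239
  (R2) -0.7239 phi_1 + 2.5348 phi_2 - 0.7239 phi_3 = 0.9147
  (R3) 0.9147 phi_1 - 0.7239 phi_2 + 2.5348 phi_3 = 0.0861
Gaussian elimination:
  R2 <- R2 - (-0.7239/2.5348) R1 = R2 - (-0.285585) R1:  2.328065 phi_2 - 0.462676 phi_3 = 0.707965
  R3 <- R3 - (0.9147/2.5348) R1 = R3 - (0.360857) R1:  -0.462676 phi_2 + 2.204724 phi_3 = 0.347324
  R3 <- R3 - (-0.462676/2.328065) R2 = R3 - (-0.198738) R2:  2.112773 phi_3 = 0.488024
Back-substitution:
  phi_hat_3 = 0.488024 / 2.112773 = 0.230987
  phi_hat_2 = (0.707965 - (-0.462676)(0.230987)) / 2.328065 = 0.350006
  phi_hat_1 = (-0.7239 - (-0.7239)(0.350006) - (0.9147)(0.230987)) / 2.5348 = -0.268982
So phi_hat = [-0.2690, 0.3500, 0.2310].
Therefore phi_hat_1 = -0.2690.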